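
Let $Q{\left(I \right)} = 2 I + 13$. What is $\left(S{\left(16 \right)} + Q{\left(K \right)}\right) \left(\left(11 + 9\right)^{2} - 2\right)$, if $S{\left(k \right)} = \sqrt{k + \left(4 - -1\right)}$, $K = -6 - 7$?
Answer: $-5174 + 398 \sqrt{21} \approx -3350.1$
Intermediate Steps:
$K = -13$ ($K = -6 - 7 = -13$)
$Q{\left(I \right)} = 13 + 2 I$
$S{\left(k \right)} = \sqrt{5 + k}$ ($S{\left(k \right)} = \sqrt{k + \left(4 + 1\right)} = \sqrt{k + 5} = \sqrt{5 + k}$)
$\left(S{\left(16 \right)} + Q{\left(K \right)}\right) \left(\left(11 + 9\right)^{2} - 2\right) = \left(\sqrt{5 + 16} + \left(13 + 2 \left(-13\right)\right)\right) \left(\left(11 + 9\right)^{2} - 2\right) = \left(\sqrt{21} + \left(13 - 26\right)\right) \left(20^{2} - 2\right) = \left(\sqrt{21} - 13\right) \left(400 - 2\right) = \left(-13 + \sqrt{21}\right) 398 = -5174 + 398 \sqrt{21}$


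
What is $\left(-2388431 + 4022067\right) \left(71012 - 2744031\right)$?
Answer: $-4366740067084$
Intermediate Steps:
$\left(-2388431 + 4022067\right) \left(71012 - 2744031\right) = 1633636 \left(-2673019\right) = -4366740067084$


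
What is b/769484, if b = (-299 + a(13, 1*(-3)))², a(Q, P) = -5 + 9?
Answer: 87025/769484 ≈ 0.11310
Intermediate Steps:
a(Q, P) = 4
b = 87025 (b = (-299 + 4)² = (-295)² = 87025)
b/769484 = 87025/769484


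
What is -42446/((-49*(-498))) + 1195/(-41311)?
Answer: -891323548/504035511 ≈ -1.7684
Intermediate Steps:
-42446/((-49*(-498))) + 1195/(-41311) = -42446/24402 + 1195*(-1/41311) = -42446*1/24402 - 1195/41311 = -21223/12201 - 1195/41311 = -891323548/504035511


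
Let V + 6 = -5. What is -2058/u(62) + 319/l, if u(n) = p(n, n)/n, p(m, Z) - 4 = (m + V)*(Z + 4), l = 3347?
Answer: -212994391/5639695 ≈ -37.767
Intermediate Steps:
V = -11 (V = -6 - 5 = -11)
p(m, Z) = 4 + (-11 + m)*(4 + Z) (p(m, Z) = 4 + (m - 11)*(Z + 4) = 4 + (-11 + m)*(4 + Z))
u(n) = (-40 + n² - 7*n)/n (u(n) = (-40 - 11*n + 4*n + n*n)/n = (-40 - 11*n + 4*n + n²)/n = (-40 + n² - 7*n)/n)
-2058/u(62) + 319/l = -2058/(-7 + 62 - 40/62) + 319/3347 = -2058/(-7 + 62 - 40*1/62) + 319*(1/3347) = -2058/(-7 + 62 - 20/31) + 319/3347 = -2058/1685/31 + 319/3347 = -2058*31/1685 + 319/3347 = -63798/1685 + 319/3347 = -212994391/5639695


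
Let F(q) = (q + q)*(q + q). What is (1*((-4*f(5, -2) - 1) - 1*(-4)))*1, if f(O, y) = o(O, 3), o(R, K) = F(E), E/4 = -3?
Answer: -2301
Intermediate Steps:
E = -12 (E = 4*(-3) = -12)
F(q) = 4*q**2 (F(q) = (2*q)*(2*q) = 4*q**2)
o(R, K) = 576 (o(R, K) = 4*(-12)**2 = 4*144 = 576)
f(O, y) = 576
(1*((-4*f(5, -2) - 1) - 1*(-4)))*1 = (1*((-4*576 - 1) - 1*(-4)))*1 = (1*((-2304 - 1) + 4))*1 = (1*(-2305 + 4))*1 = (1*(-2301))*1 = -2301*1 = -2301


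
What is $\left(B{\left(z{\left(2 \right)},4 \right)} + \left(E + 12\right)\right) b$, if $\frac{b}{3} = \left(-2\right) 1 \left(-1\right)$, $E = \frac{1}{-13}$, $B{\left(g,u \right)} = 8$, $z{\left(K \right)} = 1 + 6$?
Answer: $\frac{1554}{13} \approx 119.54$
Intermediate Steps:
$z{\left(K \right)} = 7$
$E = - \frac{1}{13} \approx -0.076923$
$b = 6$ ($b = 3 \left(-2\right) 1 \left(-1\right) = 3 \left(\left(-2\right) \left(-1\right)\right) = 3 \cdot 2 = 6$)
$\left(B{\left(z{\left(2 \right)},4 \right)} + \left(E + 12\right)\right) b = \left(8 + \left(- \frac{1}{13} + 12\right)\right) 6 = \left(8 + \frac{155}{13}\right) 6 = \frac{259}{13} \cdot 6 = \frac{1554}{13}$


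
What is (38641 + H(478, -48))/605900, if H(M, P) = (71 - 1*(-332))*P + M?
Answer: 791/24236 ≈ 0.032637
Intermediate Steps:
H(M, P) = M + 403*P (H(M, P) = (71 + 332)*P + M = 403*P + M = M + 403*P)
(38641 + H(478, -48))/605900 = (38641 + (478 + 403*(-48)))/605900 = (38641 + (478 - 19344))*(1/605900) = (38641 - 18866)*(1/605900) = 19775*(1/605900) = 791/24236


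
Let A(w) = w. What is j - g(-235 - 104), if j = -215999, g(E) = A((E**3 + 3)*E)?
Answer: -13207051223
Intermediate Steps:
g(E) = E*(3 + E**3) (g(E) = (E**3 + 3)*E = (3 + E**3)*E = E*(3 + E**3))
j - g(-235 - 104) = -215999 - (-235 - 104)*(3 + (-235 - 104)**3) = -215999 - (-339)*(3 + (-339)**3) = -215999 - (-339)*(3 - 38958219) = -215999 - (-339)*(-38958216) = -215999 - 1*13206835224 = -215999 - 13206835224 = -13207051223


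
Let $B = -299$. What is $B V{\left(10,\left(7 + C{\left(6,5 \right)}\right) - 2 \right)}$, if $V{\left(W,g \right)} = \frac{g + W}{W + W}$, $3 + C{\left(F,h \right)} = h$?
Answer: $- \frac{5083}{20} \approx -254.15$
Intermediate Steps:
$C{\left(F,h \right)} = -3 + h$
$V{\left(W,g \right)} = \frac{W + g}{2 W}$
$B V{\left(10,\left(7 + C{\left(6,5 \right)}\right) - 2 \right)} = - 299 \frac{10 + \left(\left(7 + \left(-3 + 5\right)\right) - 2\right)}{2 \cdot 10} = - 299 \cdot \frac{1}{2} \cdot \frac{1}{10} \left(10 + \left(\left(7 + 2\right) - 2\right)\right) = - 299 \cdot \frac{1}{2} \cdot \frac{1}{10} \left(10 + \left(9 - 2\right)\right) = - 299 \cdot \frac{1}{2} \cdot \frac{1}{10} \left(10 + 7\right) = - 299 \cdot \frac{1}{2} \cdot \frac{1}{10} \cdot 17 = \left(-299\right) \frac{17}{20} = - \frac{5083}{20}$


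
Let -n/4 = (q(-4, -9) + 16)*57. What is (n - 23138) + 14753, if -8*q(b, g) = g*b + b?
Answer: -11121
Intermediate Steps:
q(b, g) = -b/8 - b*g/8 (q(b, g) = -(g*b + b)/8 = -(b*g + b)/8 = -(b + b*g)/8 = -b/8 - b*g/8)
n = -2736 (n = -4*(-1/8*(-4)*(1 - 9) + 16)*57 = -4*(-1/8*(-4)*(-8) + 16)*57 = -4*(-4 + 16)*57 = -48*57 = -4*684 = -2736)
(n - 23138) + 14753 = (-2736 - 23138) + 14753 = -25874 + 14753 = -11121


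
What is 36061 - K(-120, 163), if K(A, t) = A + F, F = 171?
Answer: 36010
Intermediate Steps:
K(A, t) = 171 + A (K(A, t) = A + 171 = 171 + A)
36061 - K(-120, 163) = 36061 - (171 - 120) = 36061 - 1*51 = 36061 - 51 = 36010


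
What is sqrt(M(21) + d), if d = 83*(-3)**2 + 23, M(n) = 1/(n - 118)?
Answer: sqrt(7244833)/97 ≈ 27.749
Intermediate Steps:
M(n) = 1/(-118 + n)
d = 770 (d = 83*9 + 23 = 747 + 23 = 770)
sqrt(M(21) + d) = sqrt(1/(-118 + 21) + 770) = sqrt(1/(-97) + 770) = sqrt(-1/97 + 770) = sqrt(74689/97) = sqrt(7244833)/97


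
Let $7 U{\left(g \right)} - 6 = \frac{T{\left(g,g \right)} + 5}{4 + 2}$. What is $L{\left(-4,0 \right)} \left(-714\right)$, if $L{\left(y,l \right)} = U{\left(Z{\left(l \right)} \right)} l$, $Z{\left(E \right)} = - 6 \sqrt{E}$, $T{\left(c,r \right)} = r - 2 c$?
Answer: $0$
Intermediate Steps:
$Z{\left(E \right)} = - 6 \sqrt{E}$
$U{\left(g \right)} = \frac{41}{42} - \frac{g}{42}$ ($U{\left(g \right)} = \frac{6}{7} + \frac{\left(\left(g - 2 g\right) + 5\right) \frac{1}{4 + 2}}{7} = \frac{6}{7} + \frac{\left(- g + 5\right) \frac{1}{6}}{7} = \frac{6}{7} + \frac{\left(5 - g\right) \frac{1}{6}}{7} = \frac{6}{7} + \frac{\frac{5}{6} - \frac{g}{6}}{7} = \frac{6}{7} - \left(- \frac{5}{42} + \frac{g}{42}\right) = \frac{41}{42} - \frac{g}{42}$)
$L{\left(y,l \right)} = l \left(\frac{41}{42} + \frac{\sqrt{l}}{7}\right)$ ($L{\left(y,l \right)} = \left(\frac{41}{42} - \frac{\left(-6\right) \sqrt{l}}{42}\right) l = \left(\frac{41}{42} + \frac{\sqrt{l}}{7}\right) l = l \left(\frac{41}{42} + \frac{\sqrt{l}}{7}\right)$)
$L{\left(-4,0 \right)} \left(-714\right) = \left(\frac{0^{\frac{3}{2}}}{7} + \frac{41}{42} \cdot 0\right) \left(-714\right) = \left(\frac{1}{7} \cdot 0 + 0\right) \left(-714\right) = \left(0 + 0\right) \left(-714\right) = 0 \left(-714\right) = 0$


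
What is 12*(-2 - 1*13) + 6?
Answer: -174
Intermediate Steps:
12*(-2 - 1*13) + 6 = 12*(-2 - 13) + 6 = 12*(-15) + 6 = -180 + 6 = -174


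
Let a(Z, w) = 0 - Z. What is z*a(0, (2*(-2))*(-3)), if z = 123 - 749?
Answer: 0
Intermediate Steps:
a(Z, w) = -Z
z = -626
z*a(0, (2*(-2))*(-3)) = -(-626)*0 = -626*0 = 0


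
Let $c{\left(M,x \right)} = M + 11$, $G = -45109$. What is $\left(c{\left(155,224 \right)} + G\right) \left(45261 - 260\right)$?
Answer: $-2022479943$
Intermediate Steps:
$c{\left(M,x \right)} = 11 + M$
$\left(c{\left(155,224 \right)} + G\right) \left(45261 - 260\right) = \left(\left(11 + 155\right) - 45109\right) \left(45261 - 260\right) = \left(166 - 45109\right) 45001 = \left(-44943\right) 45001 = -2022479943$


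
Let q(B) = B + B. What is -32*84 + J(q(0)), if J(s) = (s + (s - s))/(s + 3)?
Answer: -2688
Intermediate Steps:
q(B) = 2*B
J(s) = s/(3 + s) (J(s) = (s + 0)/(3 + s) = s/(3 + s))
-32*84 + J(q(0)) = -32*84 + (2*0)/(3 + 2*0) = -2688 + 0/(3 + 0) = -2688 + 0/3 = -2688 + 0*(⅓) = -2688 + 0 = -2688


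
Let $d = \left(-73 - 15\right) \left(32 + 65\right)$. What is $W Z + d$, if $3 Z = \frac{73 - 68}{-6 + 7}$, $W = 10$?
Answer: $- \frac{25558}{3} \approx -8519.3$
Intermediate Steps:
$d = -8536$ ($d = \left(-88\right) 97 = -8536$)
$Z = \frac{5}{3}$ ($Z = \frac{\left(73 - 68\right) \frac{1}{-6 + 7}}{3} = \frac{5 \cdot 1^{-1}}{3} = \frac{5 \cdot 1}{3} = \frac{1}{3} \cdot 5 = \frac{5}{3} \approx 1.6667$)
$W Z + d = 10 \cdot \frac{5}{3} - 8536 = \frac{50}{3} - 8536 = - \frac{25558}{3}$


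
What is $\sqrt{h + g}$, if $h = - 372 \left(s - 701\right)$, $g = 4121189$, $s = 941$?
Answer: $\sqrt{4031909} \approx 2008.0$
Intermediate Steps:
$h = -89280$ ($h = - 372 \left(941 - 701\right) = \left(-372\right) 240 = -89280$)
$\sqrt{h + g} = \sqrt{-89280 + 4121189} = \sqrt{4031909}$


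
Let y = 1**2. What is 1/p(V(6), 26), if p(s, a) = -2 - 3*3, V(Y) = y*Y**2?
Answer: -1/11 ≈ -0.090909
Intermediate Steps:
y = 1
V(Y) = Y**2 (V(Y) = 1*Y**2 = Y**2)
p(s, a) = -11 (p(s, a) = -2 - 9 = -11)
1/p(V(6), 26) = 1/(-11) = -1/11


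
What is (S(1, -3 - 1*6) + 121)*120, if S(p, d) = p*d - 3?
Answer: 13080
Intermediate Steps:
S(p, d) = -3 + d*p (S(p, d) = d*p - 3 = -3 + d*p)
(S(1, -3 - 1*6) + 121)*120 = ((-3 + (-3 - 1*6)*1) + 121)*120 = ((-3 + (-3 - 6)*1) + 121)*120 = ((-3 - 9*1) + 121)*120 = ((-3 - 9) + 121)*120 = (-12 + 121)*120 = 109*120 = 13080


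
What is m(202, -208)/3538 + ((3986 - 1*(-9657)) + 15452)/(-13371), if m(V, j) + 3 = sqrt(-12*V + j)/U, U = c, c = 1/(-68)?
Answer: -102978223/47306598 - 68*I*sqrt(658)/1769 ≈ -2.1768 - 0.98604*I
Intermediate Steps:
c = -1/68 ≈ -0.014706
U = -1/68 ≈ -0.014706
m(V, j) = -3 - 68*sqrt(j - 12*V) (m(V, j) = -3 + sqrt(-12*V + j)/(-1/68) = -3 + sqrt(j - 12*V)*(-68) = -3 - 68*sqrt(j - 12*V))
m(202, -208)/3538 + ((3986 - 1*(-9657)) + 15452)/(-13371) = (-3 - 68*sqrt(-208 - 12*202))/3538 + ((3986 - 1*(-9657)) + 15452)/(-13371) = (-3 - 68*sqrt(-208 - 2424))*(1/3538) + ((3986 + 9657) + 15452)*(-1/13371) = (-3 - 136*I*sqrt(658))*(1/3538) + (13643 + 15452)*(-1/13371) = (-3 - 136*I*sqrt(658))*(1/3538) + 29095*(-1/13371) = (-3 - 136*I*sqrt(658))*(1/3538) - 29095/13371 = (-3/3538 - 68*I*sqrt(658)/1769) - 29095/13371 = -102978223/47306598 - 68*I*sqrt(658)/1769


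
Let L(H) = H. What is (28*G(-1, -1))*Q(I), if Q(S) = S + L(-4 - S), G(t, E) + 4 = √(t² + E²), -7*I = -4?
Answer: 448 - 112*√2 ≈ 289.61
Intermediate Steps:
I = 4/7 (I = -⅐*(-4) = 4/7 ≈ 0.57143)
G(t, E) = -4 + √(E² + t²) (G(t, E) = -4 + √(t² + E²) = -4 + √(E² + t²))
Q(S) = -4 (Q(S) = S + (-4 - S) = -4)
(28*G(-1, -1))*Q(I) = (28*(-4 + √((-1)² + (-1)²)))*(-4) = (28*(-4 + √(1 + 1)))*(-4) = (28*(-4 + √2))*(-4) = (-112 + 28*√2)*(-4) = 448 - 112*√2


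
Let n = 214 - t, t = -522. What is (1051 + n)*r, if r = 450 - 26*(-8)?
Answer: 1175846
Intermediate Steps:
r = 658 (r = 450 + 208 = 658)
n = 736 (n = 214 - 1*(-522) = 214 + 522 = 736)
(1051 + n)*r = (1051 + 736)*658 = 1787*658 = 1175846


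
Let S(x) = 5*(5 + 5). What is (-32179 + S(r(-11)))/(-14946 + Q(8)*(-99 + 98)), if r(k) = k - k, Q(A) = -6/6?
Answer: 32129/14945 ≈ 2.1498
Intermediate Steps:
Q(A) = -1 (Q(A) = -6*⅙ = -1)
r(k) = 0
S(x) = 50 (S(x) = 5*10 = 50)
(-32179 + S(r(-11)))/(-14946 + Q(8)*(-99 + 98)) = (-32179 + 50)/(-14946 - (-99 + 98)) = -32129/(-14946 - 1*(-1)) = -32129/(-14946 + 1) = -32129/(-14945) = -32129*(-1/14945) = 32129/14945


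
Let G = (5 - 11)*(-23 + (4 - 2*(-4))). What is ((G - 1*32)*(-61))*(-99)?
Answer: 205326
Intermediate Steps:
G = 66 (G = -6*(-23 + (4 + 8)) = -6*(-23 + 12) = -6*(-11) = 66)
((G - 1*32)*(-61))*(-99) = ((66 - 1*32)*(-61))*(-99) = ((66 - 32)*(-61))*(-99) = (34*(-61))*(-99) = -2074*(-99) = 205326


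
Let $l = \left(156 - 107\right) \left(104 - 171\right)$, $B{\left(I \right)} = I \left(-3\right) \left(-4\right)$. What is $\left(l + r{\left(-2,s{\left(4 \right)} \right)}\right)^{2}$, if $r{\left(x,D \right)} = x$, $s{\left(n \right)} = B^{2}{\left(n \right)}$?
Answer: $10791225$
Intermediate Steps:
$B{\left(I \right)} = 12 I$ ($B{\left(I \right)} = - 3 I \left(-4\right) = 12 I$)
$s{\left(n \right)} = 144 n^{2}$ ($s{\left(n \right)} = \left(12 n\right)^{2} = 144 n^{2}$)
$l = -3283$ ($l = 49 \left(-67\right) = -3283$)
$\left(l + r{\left(-2,s{\left(4 \right)} \right)}\right)^{2} = \left(-3283 - 2\right)^{2} = \left(-3285\right)^{2} = 10791225$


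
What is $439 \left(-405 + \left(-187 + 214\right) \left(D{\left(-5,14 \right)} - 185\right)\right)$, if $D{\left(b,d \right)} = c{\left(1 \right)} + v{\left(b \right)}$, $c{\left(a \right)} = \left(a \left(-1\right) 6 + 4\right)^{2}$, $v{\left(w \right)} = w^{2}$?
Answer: $-2026863$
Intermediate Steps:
$c{\left(a \right)} = \left(4 - 6 a\right)^{2}$ ($c{\left(a \right)} = \left(- a 6 + 4\right)^{2} = \left(- 6 a + 4\right)^{2} = \left(4 - 6 a\right)^{2}$)
$D{\left(b,d \right)} = 4 + b^{2}$ ($D{\left(b,d \right)} = 4 \left(-2 + 3 \cdot 1\right)^{2} + b^{2} = 4 \left(-2 + 3\right)^{2} + b^{2} = 4 \cdot 1^{2} + b^{2} = 4 \cdot 1 + b^{2} = 4 + b^{2}$)
$439 \left(-405 + \left(-187 + 214\right) \left(D{\left(-5,14 \right)} - 185\right)\right) = 439 \left(-405 + \left(-187 + 214\right) \left(\left(4 + \left(-5\right)^{2}\right) - 185\right)\right) = 439 \left(-405 + 27 \left(\left(4 + 25\right) - 185\right)\right) = 439 \left(-405 + 27 \left(29 - 185\right)\right) = 439 \left(-405 + 27 \left(-156\right)\right) = 439 \left(-405 - 4212\right) = 439 \left(-4617\right) = -2026863$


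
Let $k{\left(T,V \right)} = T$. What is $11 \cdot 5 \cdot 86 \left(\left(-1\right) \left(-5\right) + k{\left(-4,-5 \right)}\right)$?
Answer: $4730$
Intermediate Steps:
$11 \cdot 5 \cdot 86 \left(\left(-1\right) \left(-5\right) + k{\left(-4,-5 \right)}\right) = 11 \cdot 5 \cdot 86 \left(\left(-1\right) \left(-5\right) - 4\right) = 55 \cdot 86 \left(5 - 4\right) = 4730 \cdot 1 = 4730$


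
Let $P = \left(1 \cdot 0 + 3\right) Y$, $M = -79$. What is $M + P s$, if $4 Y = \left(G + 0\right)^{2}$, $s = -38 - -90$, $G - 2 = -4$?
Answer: $77$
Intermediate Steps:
$G = -2$ ($G = 2 - 4 = -2$)
$s = 52$ ($s = -38 + 90 = 52$)
$Y = 1$ ($Y = \frac{\left(-2 + 0\right)^{2}}{4} = \frac{\left(-2\right)^{2}}{4} = \frac{1}{4} \cdot 4 = 1$)
$P = 3$ ($P = \left(1 \cdot 0 + 3\right) 1 = \left(0 + 3\right) 1 = 3 \cdot 1 = 3$)
$M + P s = -79 + 3 \cdot 52 = -79 + 156 = 77$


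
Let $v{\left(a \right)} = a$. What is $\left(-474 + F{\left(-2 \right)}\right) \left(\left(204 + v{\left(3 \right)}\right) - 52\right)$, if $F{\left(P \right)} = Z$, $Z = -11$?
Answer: $-75175$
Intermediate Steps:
$F{\left(P \right)} = -11$
$\left(-474 + F{\left(-2 \right)}\right) \left(\left(204 + v{\left(3 \right)}\right) - 52\right) = \left(-474 - 11\right) \left(\left(204 + 3\right) - 52\right) = - 485 \left(207 - 52\right) = \left(-485\right) 155 = -75175$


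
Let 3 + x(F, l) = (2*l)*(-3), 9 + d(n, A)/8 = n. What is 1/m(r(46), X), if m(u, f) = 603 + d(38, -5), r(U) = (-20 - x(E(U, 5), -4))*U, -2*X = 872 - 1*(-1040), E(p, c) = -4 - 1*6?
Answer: 1/835 ≈ 0.0011976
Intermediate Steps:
d(n, A) = -72 + 8*n
E(p, c) = -10 (E(p, c) = -4 - 6 = -10)
x(F, l) = -3 - 6*l (x(F, l) = -3 + (2*l)*(-3) = -3 - 6*l)
X = -956 (X = -(872 - 1*(-1040))/2 = -(872 + 1040)/2 = -½*1912 = -956)
r(U) = -41*U (r(U) = (-20 - (-3 - 6*(-4)))*U = (-20 - (-3 + 24))*U = (-20 - 1*21)*U = (-20 - 21)*U = -41*U)
m(u, f) = 835 (m(u, f) = 603 + (-72 + 8*38) = 603 + (-72 + 304) = 603 + 232 = 835)
1/m(r(46), X) = 1/835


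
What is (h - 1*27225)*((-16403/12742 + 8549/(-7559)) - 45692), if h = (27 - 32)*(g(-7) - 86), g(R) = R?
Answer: 58887241720107180/48158389 ≈ 1.2228e+9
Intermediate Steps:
h = 465 (h = (27 - 32)*(-7 - 86) = -5*(-93) = 465)
(h - 1*27225)*((-16403/12742 + 8549/(-7559)) - 45692) = (465 - 1*27225)*((-16403/12742 + 8549/(-7559)) - 45692) = (465 - 27225)*((-16403*1/12742 + 8549*(-1/7559)) - 45692) = -26760*((-16403/12742 - 8549/7559) - 45692) = -26760*(-232921635/96316778 - 45692) = -26760*(-4401139142011/96316778) = 58887241720107180/48158389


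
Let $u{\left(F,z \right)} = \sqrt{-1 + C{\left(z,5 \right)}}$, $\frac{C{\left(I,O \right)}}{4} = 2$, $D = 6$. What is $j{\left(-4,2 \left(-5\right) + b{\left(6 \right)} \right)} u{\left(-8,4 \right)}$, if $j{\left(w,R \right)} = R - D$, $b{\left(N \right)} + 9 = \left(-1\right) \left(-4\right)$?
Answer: $- 21 \sqrt{7} \approx -55.561$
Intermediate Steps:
$C{\left(I,O \right)} = 8$ ($C{\left(I,O \right)} = 4 \cdot 2 = 8$)
$b{\left(N \right)} = -5$ ($b{\left(N \right)} = -9 - -4 = -9 + 4 = -5$)
$u{\left(F,z \right)} = \sqrt{7}$ ($u{\left(F,z \right)} = \sqrt{-1 + 8} = \sqrt{7}$)
$j{\left(w,R \right)} = -6 + R$ ($j{\left(w,R \right)} = R - 6 = -6 + R$)
$j{\left(-4,2 \left(-5\right) + b{\left(6 \right)} \right)} u{\left(-8,4 \right)} = \left(-6 + \left(2 \left(-5\right) - 5\right)\right) \sqrt{7} = \left(-6 - 15\right) \sqrt{7} = - 21 \sqrt{7}$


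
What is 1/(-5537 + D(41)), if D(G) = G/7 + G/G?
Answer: -7/38711 ≈ -0.00018083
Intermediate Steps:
D(G) = 1 + G/7 (D(G) = G*(⅐) + 1 = G/7 + 1 = 1 + G/7)
1/(-5537 + D(41)) = 1/(-5537 + (1 + (⅐)*41)) = 1/(-5537 + (1 + 41/7)) = 1/(-5537 + 48/7) = 1/(-38711/7) = -7/38711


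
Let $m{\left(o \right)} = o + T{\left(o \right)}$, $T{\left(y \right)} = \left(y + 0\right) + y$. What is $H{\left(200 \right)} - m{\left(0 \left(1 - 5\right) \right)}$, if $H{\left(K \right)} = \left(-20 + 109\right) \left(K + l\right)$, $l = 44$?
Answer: $21716$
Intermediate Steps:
$T{\left(y \right)} = 2 y$ ($T{\left(y \right)} = y + y = 2 y$)
$H{\left(K \right)} = 3916 + 89 K$ ($H{\left(K \right)} = \left(-20 + 109\right) \left(K + 44\right) = 89 \left(44 + K\right) = 3916 + 89 K$)
$m{\left(o \right)} = 3 o$ ($m{\left(o \right)} = o + 2 o = 3 o$)
$H{\left(200 \right)} - m{\left(0 \left(1 - 5\right) \right)} = \left(3916 + 89 \cdot 200\right) - 3 \cdot 0 \left(1 - 5\right) = \left(3916 + 17800\right) - 3 \cdot 0 \left(-4\right) = 21716 - 3 \cdot 0 = 21716 - 0 = 21716 + 0 = 21716$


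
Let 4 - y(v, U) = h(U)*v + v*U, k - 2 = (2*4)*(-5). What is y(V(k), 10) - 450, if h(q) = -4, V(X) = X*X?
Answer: -9110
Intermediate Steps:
k = -38 (k = 2 + (2*4)*(-5) = 2 + 8*(-5) = 2 - 40 = -38)
V(X) = X²
y(v, U) = 4 + 4*v - U*v (y(v, U) = 4 - (-4*v + v*U) = 4 - (-4*v + U*v) = 4 + (4*v - U*v) = 4 + 4*v - U*v)
y(V(k), 10) - 450 = (4 + 4*(-38)² - 1*10*(-38)²) - 450 = (4 + 4*1444 - 1*10*1444) - 450 = (4 + 5776 - 14440) - 450 = -8660 - 450 = -9110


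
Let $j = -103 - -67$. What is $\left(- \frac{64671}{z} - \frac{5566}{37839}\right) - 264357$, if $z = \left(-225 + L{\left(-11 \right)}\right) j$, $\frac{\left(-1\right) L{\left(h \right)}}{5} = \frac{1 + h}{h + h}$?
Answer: $- \frac{100033091772851}{378390000} \approx -2.6437 \cdot 10^{5}$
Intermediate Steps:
$L{\left(h \right)} = - \frac{5 \left(1 + h\right)}{2 h}$ ($L{\left(h \right)} = - 5 \frac{1 + h}{h + h} = - 5 \frac{1 + h}{2 h} = - \frac{5 \left(1 + h\right)}{2 h}$)
$j = -36$ ($j = -103 + 67 = -36$)
$z = \frac{90000}{11}$ ($z = \left(-225 + \frac{5 \left(-1 - -11\right)}{2 \left(-11\right)}\right) \left(-36\right) = \left(-225 + \frac{5}{2} \left(- \frac{1}{11}\right) \left(-1 + 11\right)\right) \left(-36\right) = \left(-225 + \frac{5}{2} \left(- \frac{1}{11}\right) 10\right) \left(-36\right) = \left(-225 - \frac{25}{11}\right) \left(-36\right) = \left(- \frac{2500}{11}\right) \left(-36\right) = \frac{90000}{11} \approx 8181.8$)
$\left(- \frac{64671}{z} - \frac{5566}{37839}\right) - 264357 = \left(- \frac{64671}{\frac{90000}{11}} - \frac{5566}{37839}\right) - 264357 = \left(\left(-64671\right) \frac{11}{90000} - \frac{5566}{37839}\right) - 264357 = \left(- \frac{237127}{30000} - \frac{5566}{37839}\right) - 264357 = - \frac{3046542851}{378390000} - 264357 = - \frac{100033091772851}{378390000}$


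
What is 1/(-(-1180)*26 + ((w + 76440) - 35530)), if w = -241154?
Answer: -1/169564 ≈ -5.8975e-6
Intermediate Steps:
1/(-(-1180)*26 + ((w + 76440) - 35530)) = 1/(-(-1180)*26 + ((-241154 + 76440) - 35530)) = 1/(-118*(-260) + (-164714 - 35530)) = 1/(30680 - 200244) = 1/(-169564) = -1/169564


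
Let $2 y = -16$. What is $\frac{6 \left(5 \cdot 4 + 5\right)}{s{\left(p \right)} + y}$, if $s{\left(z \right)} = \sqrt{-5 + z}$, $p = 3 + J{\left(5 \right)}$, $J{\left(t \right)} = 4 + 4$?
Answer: $- \frac{600}{29} - \frac{75 \sqrt{6}}{29} \approx -27.025$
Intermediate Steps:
$J{\left(t \right)} = 8$
$y = -8$ ($y = \frac{1}{2} \left(-16\right) = -8$)
$p = 11$ ($p = 3 + 8 = 11$)
$\frac{6 \left(5 \cdot 4 + 5\right)}{s{\left(p \right)} + y} = \frac{6 \left(5 \cdot 4 + 5\right)}{\sqrt{-5 + 11} - 8} = \frac{6 \left(20 + 5\right)}{\sqrt{6} - 8} = \frac{6 \cdot 25}{-8 + \sqrt{6}} = \frac{150}{-8 + \sqrt{6}}$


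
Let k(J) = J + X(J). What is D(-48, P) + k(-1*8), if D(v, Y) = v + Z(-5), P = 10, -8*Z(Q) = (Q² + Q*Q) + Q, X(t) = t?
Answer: -557/8 ≈ -69.625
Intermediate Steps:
Z(Q) = -Q²/4 - Q/8 (Z(Q) = -((Q² + Q*Q) + Q)/8 = -((Q² + Q²) + Q)/8 = -(2*Q² + Q)/8 = -(Q + 2*Q²)/8 = -Q²/4 - Q/8)
k(J) = 2*J (k(J) = J + J = 2*J)
D(v, Y) = -45/8 + v (D(v, Y) = v - ⅛*(-5)*(1 + 2*(-5)) = v - ⅛*(-5)*(1 - 10) = v - ⅛*(-5)*(-9) = v - 45/8 = -45/8 + v)
D(-48, P) + k(-1*8) = (-45/8 - 48) + 2*(-1*8) = -429/8 + 2*(-8) = -429/8 - 16 = -557/8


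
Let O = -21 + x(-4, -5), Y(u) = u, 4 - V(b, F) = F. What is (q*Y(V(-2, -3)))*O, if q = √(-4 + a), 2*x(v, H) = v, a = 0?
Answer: -322*I ≈ -322.0*I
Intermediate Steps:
V(b, F) = 4 - F
x(v, H) = v/2
q = 2*I (q = √(-4 + 0) = √(-4) = 2*I ≈ 2.0*I)
O = -23 (O = -21 + (½)*(-4) = -21 - 2 = -23)
(q*Y(V(-2, -3)))*O = ((2*I)*(4 - 1*(-3)))*(-23) = ((2*I)*(4 + 3))*(-23) = ((2*I)*7)*(-23) = (14*I)*(-23) = -322*I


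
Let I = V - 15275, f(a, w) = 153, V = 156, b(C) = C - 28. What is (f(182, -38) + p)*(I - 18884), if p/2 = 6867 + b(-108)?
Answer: -462950845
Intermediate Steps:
b(C) = -28 + C
I = -15119 (I = 156 - 15275 = -15119)
p = 13462 (p = 2*(6867 + (-28 - 108)) = 2*(6867 - 136) = 2*6731 = 13462)
(f(182, -38) + p)*(I - 18884) = (153 + 13462)*(-15119 - 18884) = 13615*(-34003) = -462950845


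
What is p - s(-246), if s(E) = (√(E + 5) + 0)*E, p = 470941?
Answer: 470941 + 246*I*√241 ≈ 4.7094e+5 + 3818.9*I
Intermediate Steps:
s(E) = E*√(5 + E) (s(E) = (√(5 + E) + 0)*E = √(5 + E)*E = E*√(5 + E))
p - s(-246) = 470941 - (-246)*√(5 - 246) = 470941 - (-246)*√(-241) = 470941 - (-246)*I*√241 = 470941 + 246*I*√241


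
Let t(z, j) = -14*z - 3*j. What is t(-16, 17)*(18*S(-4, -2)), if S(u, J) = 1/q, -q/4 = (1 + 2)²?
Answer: -173/2 ≈ -86.500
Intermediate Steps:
q = -36 (q = -4*(1 + 2)² = -4*3² = -4*9 = -36)
S(u, J) = -1/36 (S(u, J) = 1/(-36) = -1/36)
t(-16, 17)*(18*S(-4, -2)) = (-14*(-16) - 3*17)*(18*(-1/36)) = (224 - 51)*(-½) = 173*(-½) = -173/2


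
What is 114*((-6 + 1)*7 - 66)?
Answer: -11514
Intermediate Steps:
114*((-6 + 1)*7 - 66) = 114*(-5*7 - 66) = 114*(-35 - 66) = 114*(-101) = -11514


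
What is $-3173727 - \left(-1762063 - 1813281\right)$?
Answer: $401617$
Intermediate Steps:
$-3173727 - \left(-1762063 - 1813281\right) = -3173727 - -3575344 = -3173727 + 3575344 = 401617$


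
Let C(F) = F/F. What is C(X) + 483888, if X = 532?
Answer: 483889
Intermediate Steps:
C(F) = 1
C(X) + 483888 = 1 + 483888 = 483889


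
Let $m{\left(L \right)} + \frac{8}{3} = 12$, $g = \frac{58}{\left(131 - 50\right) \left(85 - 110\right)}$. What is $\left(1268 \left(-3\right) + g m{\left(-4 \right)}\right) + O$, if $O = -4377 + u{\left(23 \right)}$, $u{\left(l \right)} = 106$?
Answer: $- \frac{49057249}{6075} \approx -8075.3$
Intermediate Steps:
$g = - \frac{58}{2025}$ ($g = \frac{58}{81 \left(-25\right)} = \frac{58}{-2025} = 58 \left(- \frac{1}{2025}\right) = - \frac{58}{2025} \approx -0.028642$)
$m{\left(L \right)} = \frac{28}{3}$ ($m{\left(L \right)} = - \frac{8}{3} + 12 = \frac{28}{3}$)
$O = -4271$ ($O = -4377 + 106 = -4271$)
$\left(1268 \left(-3\right) + g m{\left(-4 \right)}\right) + O = \left(1268 \left(-3\right) - \frac{1624}{6075}\right) - 4271 = \left(-3804 - \frac{1624}{6075}\right) - 4271 = - \frac{23110924}{6075} - 4271 = - \frac{49057249}{6075}$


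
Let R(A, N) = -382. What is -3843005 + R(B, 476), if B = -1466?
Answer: -3843387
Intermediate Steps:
-3843005 + R(B, 476) = -3843005 - 382 = -3843387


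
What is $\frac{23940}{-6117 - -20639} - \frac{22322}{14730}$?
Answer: $\frac{7119029}{53477265} \approx 0.13312$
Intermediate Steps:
$\frac{23940}{-6117 - -20639} - \frac{22322}{14730} = \frac{23940}{-6117 + 20639} - \frac{11161}{7365} = \frac{23940}{14522} - \frac{11161}{7365} = 23940 \cdot \frac{1}{14522} - \frac{11161}{7365} = \frac{11970}{7261} - \frac{11161}{7365} = \frac{7119029}{53477265}$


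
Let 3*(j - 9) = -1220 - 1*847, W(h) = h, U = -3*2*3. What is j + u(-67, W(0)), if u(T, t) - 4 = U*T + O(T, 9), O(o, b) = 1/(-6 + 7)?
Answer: 531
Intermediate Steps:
O(o, b) = 1 (O(o, b) = 1/1 = 1)
U = -18 (U = -6*3 = -18)
j = -680 (j = 9 + (-1220 - 1*847)/3 = 9 + (-1220 - 847)/3 = 9 + (⅓)*(-2067) = 9 - 689 = -680)
u(T, t) = 5 - 18*T (u(T, t) = 4 + (-18*T + 1) = 4 + (1 - 18*T) = 5 - 18*T)
j + u(-67, W(0)) = -680 + (5 - 18*(-67)) = -680 + (5 + 1206) = -680 + 1211 = 531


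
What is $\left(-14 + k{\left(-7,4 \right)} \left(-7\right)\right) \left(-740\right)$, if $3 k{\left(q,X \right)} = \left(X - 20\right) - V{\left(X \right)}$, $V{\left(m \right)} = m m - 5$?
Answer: $-36260$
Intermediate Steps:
$V{\left(m \right)} = -5 + m^{2}$ ($V{\left(m \right)} = m^{2} - 5 = -5 + m^{2}$)
$k{\left(q,X \right)} = -5 - \frac{X^{2}}{3} + \frac{X}{3}$ ($k{\left(q,X \right)} = \frac{\left(X - 20\right) - \left(-5 + X^{2}\right)}{3} = \frac{\left(-20 + X\right) - \left(-5 + X^{2}\right)}{3} = \frac{-15 + X - X^{2}}{3} = -5 - \frac{X^{2}}{3} + \frac{X}{3}$)
$\left(-14 + k{\left(-7,4 \right)} \left(-7\right)\right) \left(-740\right) = \left(-14 + \left(-5 - \frac{4^{2}}{3} + \frac{1}{3} \cdot 4\right) \left(-7\right)\right) \left(-740\right) = \left(-14 + \left(-5 - \frac{16}{3} + \frac{4}{3}\right) \left(-7\right)\right) \left(-740\right) = \left(-14 - -63\right) \left(-740\right) = \left(-14 + 63\right) \left(-740\right) = 49 \left(-740\right) = -36260$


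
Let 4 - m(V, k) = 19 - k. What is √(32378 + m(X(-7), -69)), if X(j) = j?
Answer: √32294 ≈ 179.71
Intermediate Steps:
m(V, k) = -15 + k (m(V, k) = 4 - (19 - k) = 4 + (-19 + k) = -15 + k)
√(32378 + m(X(-7), -69)) = √(32378 + (-15 - 69)) = √(32378 - 84) = √32294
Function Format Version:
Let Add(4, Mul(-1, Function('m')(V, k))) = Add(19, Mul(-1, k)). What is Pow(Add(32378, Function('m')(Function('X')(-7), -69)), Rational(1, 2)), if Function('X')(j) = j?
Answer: Pow(32294, Rational(1, 2)) ≈ 179.71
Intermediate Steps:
Function('m')(V, k) = Add(-15, k) (Function('m')(V, k) = Add(4, Mul(-1, Add(19, Mul(-1, k)))) = Add(4, Add(-19, k)) = Add(-15, k))
Pow(Add(32378, Function('m')(Function('X')(-7), -69)), Rational(1, 2)) = Pow(Add(32378, Add(-15, -69)), Rational(1, 2)) = Pow(Add(32378, -84), Rational(1, 2)) = Pow(32294, Rational(1, 2))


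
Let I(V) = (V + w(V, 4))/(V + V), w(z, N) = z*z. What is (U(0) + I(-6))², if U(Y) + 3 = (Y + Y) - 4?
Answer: 361/4 ≈ 90.250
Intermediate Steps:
w(z, N) = z²
U(Y) = -7 + 2*Y (U(Y) = -3 + ((Y + Y) - 4) = -3 + (2*Y - 4) = -3 + (-4 + 2*Y) = -7 + 2*Y)
I(V) = (V + V²)/(2*V) (I(V) = (V + V²)/(V + V) = (V + V²)/((2*V)) = (V + V²)*(1/(2*V)) = (V + V²)/(2*V))
(U(0) + I(-6))² = ((-7 + 2*0) + (½ + (½)*(-6)))² = ((-7 + 0) + (½ - 3))² = (-7 - 5/2)² = (-19/2)² = 361/4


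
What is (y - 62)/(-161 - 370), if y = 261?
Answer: -199/531 ≈ -0.37476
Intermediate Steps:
(y - 62)/(-161 - 370) = (261 - 62)/(-161 - 370) = 199/(-531) = 199*(-1/531) = -199/531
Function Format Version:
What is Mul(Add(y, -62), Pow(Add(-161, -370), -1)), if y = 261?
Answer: Rational(-199, 531) ≈ -0.37476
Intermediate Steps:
Mul(Add(y, -62), Pow(Add(-161, -370), -1)) = Mul(Add(261, -62), Pow(Add(-161, -370), -1)) = Mul(199, Pow(-531, -1)) = Mul(199, Rational(-1, 531)) = Rational(-199, 531)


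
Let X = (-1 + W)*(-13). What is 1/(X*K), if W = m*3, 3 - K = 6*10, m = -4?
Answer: -1/9633 ≈ -0.00010381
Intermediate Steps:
K = -57 (K = 3 - 6*10 = 3 - 1*60 = 3 - 60 = -57)
W = -12 (W = -4*3 = -12)
X = 169 (X = (-1 - 12)*(-13) = -13*(-13) = 169)
1/(X*K) = 1/(169*(-57)) = 1/(-9633) = -1/9633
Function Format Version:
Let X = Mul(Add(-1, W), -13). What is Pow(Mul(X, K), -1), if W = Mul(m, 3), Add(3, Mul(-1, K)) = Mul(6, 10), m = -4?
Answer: Rational(-1, 9633) ≈ -0.00010381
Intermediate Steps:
K = -57 (K = Add(3, Mul(-1, Mul(6, 10))) = Add(3, Mul(-1, 60)) = Add(3, -60) = -57)
W = -12 (W = Mul(-4, 3) = -12)
X = 169 (X = Mul(Add(-1, -12), -13) = Mul(-13, -13) = 169)
Pow(Mul(X, K), -1) = Pow(Mul(169, -57), -1) = Pow(-9633, -1) = Rational(-1, 9633)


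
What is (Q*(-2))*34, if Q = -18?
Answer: 1224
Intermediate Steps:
(Q*(-2))*34 = -18*(-2)*34 = 36*34 = 1224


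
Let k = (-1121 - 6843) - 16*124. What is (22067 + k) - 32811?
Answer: -20692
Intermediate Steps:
k = -9948 (k = -7964 - 1984 = -9948)
(22067 + k) - 32811 = (22067 - 9948) - 32811 = 12119 - 32811 = -20692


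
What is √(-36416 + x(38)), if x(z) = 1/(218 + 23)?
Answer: I*√2115077455/241 ≈ 190.83*I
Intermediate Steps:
x(z) = 1/241
√(-36416 + x(38)) = √(-36416 + 1/241) = √(-8776255/241) = I*√2115077455/241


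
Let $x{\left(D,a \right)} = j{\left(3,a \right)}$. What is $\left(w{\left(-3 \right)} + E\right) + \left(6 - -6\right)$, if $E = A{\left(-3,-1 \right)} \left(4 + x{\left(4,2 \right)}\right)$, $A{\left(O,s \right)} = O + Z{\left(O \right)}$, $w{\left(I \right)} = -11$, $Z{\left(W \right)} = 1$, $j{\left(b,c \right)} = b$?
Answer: $-13$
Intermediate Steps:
$x{\left(D,a \right)} = 3$
$A{\left(O,s \right)} = 1 + O$ ($A{\left(O,s \right)} = O + 1 = 1 + O$)
$E = -14$ ($E = \left(1 - 3\right) \left(4 + 3\right) = \left(-2\right) 7 = -14$)
$\left(w{\left(-3 \right)} + E\right) + \left(6 - -6\right) = \left(-11 - 14\right) + \left(6 - -6\right) = -25 + \left(6 + 6\right) = -25 + 12 = -13$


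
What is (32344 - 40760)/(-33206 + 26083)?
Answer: 8416/7123 ≈ 1.1815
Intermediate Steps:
(32344 - 40760)/(-33206 + 26083) = -8416/(-7123) = -8416*(-1/7123) = 8416/7123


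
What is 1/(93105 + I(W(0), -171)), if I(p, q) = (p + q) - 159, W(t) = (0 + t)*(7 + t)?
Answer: 1/92775 ≈ 1.0779e-5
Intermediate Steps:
W(t) = t*(7 + t)
I(p, q) = -159 + p + q
1/(93105 + I(W(0), -171)) = 1/(93105 + (-159 + 0*(7 + 0) - 171)) = 1/(93105 + (-159 + 0*7 - 171)) = 1/(93105 + (-159 + 0 - 171)) = 1/(93105 - 330) = 1/92775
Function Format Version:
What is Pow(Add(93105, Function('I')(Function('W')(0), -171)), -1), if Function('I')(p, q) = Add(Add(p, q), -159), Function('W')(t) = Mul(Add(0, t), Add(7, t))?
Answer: Rational(1, 92775) ≈ 1.0779e-5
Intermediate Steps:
Function('W')(t) = Mul(t, Add(7, t))
Function('I')(p, q) = Add(-159, p, q)
Pow(Add(93105, Function('I')(Function('W')(0), -171)), -1) = Pow(Add(93105, Add(-159, Mul(0, Add(7, 0)), -171)), -1) = Pow(Add(93105, Add(-159, Mul(0, 7), -171)), -1) = Pow(Add(93105, Add(-159, 0, -171)), -1) = Pow(Add(93105, -330), -1) = Pow(92775, -1) = Rational(1, 92775)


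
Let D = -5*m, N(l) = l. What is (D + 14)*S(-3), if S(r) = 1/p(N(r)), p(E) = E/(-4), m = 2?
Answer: 16/3 ≈ 5.3333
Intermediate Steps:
p(E) = -E/4 (p(E) = E*(-1/4) = -E/4)
D = -10 (D = -5*2 = -10)
S(r) = -4/r (S(r) = 1/(-r/4) = -4/r)
(D + 14)*S(-3) = (-10 + 14)*(-4/(-3)) = 4*(-4*(-1/3)) = 4*(4/3) = 16/3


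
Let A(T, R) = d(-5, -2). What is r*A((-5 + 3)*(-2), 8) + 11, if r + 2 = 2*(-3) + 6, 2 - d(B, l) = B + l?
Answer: -7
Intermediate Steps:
d(B, l) = 2 - B - l (d(B, l) = 2 - (B + l) = 2 + (-B - l) = 2 - B - l)
A(T, R) = 9 (A(T, R) = 2 - 1*(-5) - 1*(-2) = 2 + 5 + 2 = 9)
r = -2 (r = -2 + (2*(-3) + 6) = -2 + (-6 + 6) = -2 + 0 = -2)
r*A((-5 + 3)*(-2), 8) + 11 = -2*9 + 11 = -18 + 11 = -7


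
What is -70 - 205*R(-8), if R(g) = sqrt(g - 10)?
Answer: -70 - 615*I*sqrt(2) ≈ -70.0 - 869.74*I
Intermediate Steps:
R(g) = sqrt(-10 + g)
-70 - 205*R(-8) = -70 - 205*sqrt(-10 - 8) = -70 - 615*I*sqrt(2)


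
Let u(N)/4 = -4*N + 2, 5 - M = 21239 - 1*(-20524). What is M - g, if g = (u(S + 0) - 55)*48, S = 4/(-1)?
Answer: -42574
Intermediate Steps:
S = -4 (S = 4*(-1) = -4)
M = -41758 (M = 5 - (21239 - 1*(-20524)) = 5 - (21239 + 20524) = 5 - 1*41763 = 5 - 41763 = -41758)
u(N) = 8 - 16*N (u(N) = 4*(-4*N + 2) = 4*(2 - 4*N) = 8 - 16*N)
g = 816 (g = ((8 - 16*(-4 + 0)) - 55)*48 = ((8 - 16*(-4)) - 55)*48 = ((8 + 64) - 55)*48 = (72 - 55)*48 = 17*48 = 816)
M - g = -41758 - 1*816 = -41758 - 816 = -42574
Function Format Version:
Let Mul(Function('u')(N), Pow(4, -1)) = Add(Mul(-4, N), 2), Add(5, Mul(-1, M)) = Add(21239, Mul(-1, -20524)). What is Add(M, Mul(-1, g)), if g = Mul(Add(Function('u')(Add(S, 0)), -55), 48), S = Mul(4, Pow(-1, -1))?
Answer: -42574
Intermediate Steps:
S = -4 (S = Mul(4, -1) = -4)
M = -41758 (M = Add(5, Mul(-1, Add(21239, Mul(-1, -20524)))) = Add(5, Mul(-1, Add(21239, 20524))) = Add(5, Mul(-1, 41763)) = Add(5, -41763) = -41758)
Function('u')(N) = Add(8, Mul(-16, N)) (Function('u')(N) = Mul(4, Add(Mul(-4, N), 2)) = Mul(4, Add(2, Mul(-4, N))) = Add(8, Mul(-16, N)))
g = 816 (g = Mul(Add(Add(8, Mul(-16, Add(-4, 0))), -55), 48) = Mul(Add(Add(8, Mul(-16, -4)), -55), 48) = Mul(Add(Add(8, 64), -55), 48) = Mul(Add(72, -55), 48) = Mul(17, 48) = 816)
Add(M, Mul(-1, g)) = Add(-41758, Mul(-1, 816)) = Add(-41758, -816) = -42574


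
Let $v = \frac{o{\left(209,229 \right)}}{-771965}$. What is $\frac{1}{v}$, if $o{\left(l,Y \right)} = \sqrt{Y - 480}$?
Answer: $\frac{771965 i \sqrt{251}}{251} \approx 48726.0 i$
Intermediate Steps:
$o{\left(l,Y \right)} = \sqrt{-480 + Y}$
$v = - \frac{i \sqrt{251}}{771965}$ ($v = \frac{\sqrt{-480 + 229}}{-771965} = \sqrt{-251} \left(- \frac{1}{771965}\right) = i \sqrt{251} \left(- \frac{1}{771965}\right) = - \frac{i \sqrt{251}}{771965} \approx - 2.0523 \cdot 10^{-5} i$)
$\frac{1}{v} = \frac{1}{\left(- \frac{1}{771965}\right) i \sqrt{251}} = \frac{771965 i \sqrt{251}}{251}$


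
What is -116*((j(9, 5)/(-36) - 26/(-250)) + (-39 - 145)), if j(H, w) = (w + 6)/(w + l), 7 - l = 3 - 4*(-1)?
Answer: 24006403/1125 ≈ 21339.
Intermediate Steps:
l = 0 (l = 7 - (3 - 4*(-1)) = 7 - (3 + 4) = 7 - 1*7 = 7 - 7 = 0)
j(H, w) = (6 + w)/w (j(H, w) = (w + 6)/(w + 0) = (6 + w)/w)
-116*((j(9, 5)/(-36) - 26/(-250)) + (-39 - 145)) = -116*((((6 + 5)/5)/(-36) - 26/(-250)) + (-39 - 145)) = -116*((((⅕)*11)*(-1/36) - 26*(-1/250)) - 184) = -116*(((11/5)*(-1/36) + 13/125) - 184) = -116*((-11/180 + 13/125) - 184) = -116*(193/4500 - 184) = -116*(-827807/4500) = 24006403/1125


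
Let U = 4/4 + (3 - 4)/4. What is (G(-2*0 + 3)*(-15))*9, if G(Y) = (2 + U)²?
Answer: -16335/16 ≈ -1020.9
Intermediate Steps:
U = ¾ (U = 4*(¼) - 1*¼ = 1 - ¼ = ¾ ≈ 0.75000)
G(Y) = 121/16 (G(Y) = (2 + ¾)² = (11/4)² = 121/16)
(G(-2*0 + 3)*(-15))*9 = ((121/16)*(-15))*9 = -1815/16*9 = -16335/16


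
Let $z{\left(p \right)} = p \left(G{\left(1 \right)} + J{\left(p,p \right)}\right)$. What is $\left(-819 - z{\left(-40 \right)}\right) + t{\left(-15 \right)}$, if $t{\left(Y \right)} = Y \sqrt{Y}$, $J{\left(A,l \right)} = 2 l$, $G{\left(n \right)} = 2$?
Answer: $-3939 - 15 i \sqrt{15} \approx -3939.0 - 58.095 i$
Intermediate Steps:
$z{\left(p \right)} = p \left(2 + 2 p\right)$
$t{\left(Y \right)} = Y^{\frac{3}{2}}$
$\left(-819 - z{\left(-40 \right)}\right) + t{\left(-15 \right)} = \left(-819 - 2 \left(-40\right) \left(1 - 40\right)\right) + \left(-15\right)^{\frac{3}{2}} = \left(-819 - 2 \left(-40\right) \left(-39\right)\right) - 15 i \sqrt{15} = \left(-819 - 3120\right) - 15 i \sqrt{15} = -3939 - 15 i \sqrt{15}$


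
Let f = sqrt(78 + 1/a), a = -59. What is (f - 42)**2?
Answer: (2478 - sqrt(271459))**2/3481 ≈ 1100.2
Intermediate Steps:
f = sqrt(271459)/59 (f = sqrt(78 + 1/(-59)) = sqrt(78 - 1/59) = sqrt(4601/59) = sqrt(271459)/59 ≈ 8.8308)
(f - 42)**2 = (sqrt(271459)/59 - 42)**2 = (-42 + sqrt(271459)/59)**2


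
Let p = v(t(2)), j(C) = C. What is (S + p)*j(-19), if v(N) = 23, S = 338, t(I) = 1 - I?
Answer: -6859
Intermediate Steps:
p = 23
(S + p)*j(-19) = (338 + 23)*(-19) = 361*(-19) = -6859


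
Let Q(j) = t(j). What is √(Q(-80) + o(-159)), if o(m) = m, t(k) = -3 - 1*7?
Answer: 13*I ≈ 13.0*I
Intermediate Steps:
t(k) = -10 (t(k) = -3 - 7 = -10)
Q(j) = -10
√(Q(-80) + o(-159)) = √(-10 - 159) = √(-169) = 13*I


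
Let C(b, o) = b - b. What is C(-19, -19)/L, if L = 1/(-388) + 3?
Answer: 0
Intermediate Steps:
C(b, o) = 0
L = 1163/388 (L = -1/388 + 3 = 1163/388 ≈ 2.9974)
C(-19, -19)/L = 0/(1163/388) = 0*(388/1163) = 0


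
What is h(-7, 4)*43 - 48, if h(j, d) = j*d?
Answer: -1252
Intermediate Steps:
h(j, d) = d*j
h(-7, 4)*43 - 48 = (4*(-7))*43 - 48 = -28*43 - 48 = -1204 - 48 = -1252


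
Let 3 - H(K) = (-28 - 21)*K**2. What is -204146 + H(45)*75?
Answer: 7237954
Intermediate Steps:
H(K) = 3 + 49*K**2 (H(K) = 3 - (-28 - 21)*K**2 = 3 - (-49)*K**2 = 3 + 49*K**2)
-204146 + H(45)*75 = -204146 + (3 + 49*45**2)*75 = -204146 + (3 + 49*2025)*75 = -204146 + (3 + 99225)*75 = -204146 + 99228*75 = -204146 + 7442100 = 7237954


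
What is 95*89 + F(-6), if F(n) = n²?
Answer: 8491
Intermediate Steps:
95*89 + F(-6) = 95*89 + (-6)² = 8455 + 36 = 8491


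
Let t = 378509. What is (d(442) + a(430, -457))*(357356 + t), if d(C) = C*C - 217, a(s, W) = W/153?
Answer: 21970746324410/153 ≈ 1.4360e+11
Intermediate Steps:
a(s, W) = W/153 (a(s, W) = W*(1/153) = W/153)
d(C) = -217 + C² (d(C) = C² - 217 = -217 + C²)
(d(442) + a(430, -457))*(357356 + t) = ((-217 + 442²) + (1/153)*(-457))*(357356 + 378509) = ((-217 + 195364) - 457/153)*735865 = (195147 - 457/153)*735865 = (29857034/153)*735865 = 21970746324410/153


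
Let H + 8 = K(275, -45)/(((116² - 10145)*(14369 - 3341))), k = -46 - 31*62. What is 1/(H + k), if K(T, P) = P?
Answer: -12171236/24050362351 ≈ -0.00050607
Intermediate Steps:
k = -1968 (k = -46 - 1922 = -1968)
H = -97369903/12171236 (H = -8 - 45*1/((14369 - 3341)*(116² - 10145)) = -8 - 45*1/(11028*(13456 - 10145)) = -8 - 45/(3311*11028) = -8 - 45/36513708 = -8 - 45*1/36513708 = -8 - 15/12171236 = -97369903/12171236 ≈ -8.0000)
1/(H + k) = 1/(-97369903/12171236 - 1968) = 1/(-24050362351/12171236) = -12171236/24050362351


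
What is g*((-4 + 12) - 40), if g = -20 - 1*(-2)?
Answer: 576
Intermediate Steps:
g = -18 (g = -20 + 2 = -18)
g*((-4 + 12) - 40) = -18*((-4 + 12) - 40) = -18*(8 - 40) = -18*(-32) = 576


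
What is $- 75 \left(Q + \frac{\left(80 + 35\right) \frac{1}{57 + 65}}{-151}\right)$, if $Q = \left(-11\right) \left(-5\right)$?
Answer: $- \frac{75982125}{18422} \approx -4124.5$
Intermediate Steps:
$Q = 55$
$- 75 \left(Q + \frac{\left(80 + 35\right) \frac{1}{57 + 65}}{-151}\right) = - 75 \left(55 + \frac{\left(80 + 35\right) \frac{1}{57 + 65}}{-151}\right) = - 75 \left(55 + \frac{115}{122} \left(- \frac{1}{151}\right)\right) = - 75 \left(55 - \frac{115}{18422}\right) = \left(-75\right) \frac{1013095}{18422} = - \frac{75982125}{18422}$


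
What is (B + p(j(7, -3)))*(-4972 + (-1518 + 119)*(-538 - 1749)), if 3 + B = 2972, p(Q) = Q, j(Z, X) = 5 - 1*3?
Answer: 9490981311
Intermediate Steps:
j(Z, X) = 2 (j(Z, X) = 5 - 3 = 2)
B = 2969 (B = -3 + 2972 = 2969)
(B + p(j(7, -3)))*(-4972 + (-1518 + 119)*(-538 - 1749)) = (2969 + 2)*(-4972 + (-1518 + 119)*(-538 - 1749)) = 2971*(-4972 - 1399*(-2287)) = 2971*(-4972 + 3199513) = 2971*3194541 = 9490981311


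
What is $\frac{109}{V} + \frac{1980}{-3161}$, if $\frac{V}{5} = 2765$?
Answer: $- \frac{27028951}{43700825} \approx -0.6185$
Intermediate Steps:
$V = 13825$ ($V = 5 \cdot 2765 = 13825$)
$\frac{109}{V} + \frac{1980}{-3161} = \frac{109}{13825} + \frac{1980}{-3161} = 109 \cdot \frac{1}{13825} + 1980 \left(- \frac{1}{3161}\right) = \frac{109}{13825} - \frac{1980}{3161} = - \frac{27028951}{43700825}$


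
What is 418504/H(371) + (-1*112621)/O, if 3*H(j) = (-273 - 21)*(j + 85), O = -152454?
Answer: -204061811/23655779 ≈ -8.6263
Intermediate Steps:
H(j) = -8330 - 98*j (H(j) = ((-273 - 21)*(j + 85))/3 = (-294*(85 + j))/3 = (-24990 - 294*j)/3 = -8330 - 98*j)
418504/H(371) + (-1*112621)/O = 418504/(-8330 - 98*371) - 1*112621/(-152454) = 418504/(-8330 - 36358) - 112621*(-1/152454) = 418504/(-44688) + 112621/152454 = 418504*(-1/44688) + 112621/152454 = -52313/5586 + 112621/152454 = -204061811/23655779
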